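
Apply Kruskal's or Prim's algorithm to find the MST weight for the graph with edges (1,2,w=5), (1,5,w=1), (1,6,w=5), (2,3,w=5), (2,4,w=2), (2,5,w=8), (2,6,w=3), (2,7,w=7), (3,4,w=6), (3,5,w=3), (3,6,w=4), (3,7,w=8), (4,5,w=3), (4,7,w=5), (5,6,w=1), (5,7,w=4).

Apply Kruskal's algorithm (sort edges by weight, add if no cycle):

Sorted edges by weight:
  (1,5) w=1
  (5,6) w=1
  (2,4) w=2
  (2,6) w=3
  (3,5) w=3
  (4,5) w=3
  (3,6) w=4
  (5,7) w=4
  (1,2) w=5
  (1,6) w=5
  (2,3) w=5
  (4,7) w=5
  (3,4) w=6
  (2,7) w=7
  (2,5) w=8
  (3,7) w=8

Add edge (1,5) w=1 -- no cycle. Running total: 1
Add edge (5,6) w=1 -- no cycle. Running total: 2
Add edge (2,4) w=2 -- no cycle. Running total: 4
Add edge (2,6) w=3 -- no cycle. Running total: 7
Add edge (3,5) w=3 -- no cycle. Running total: 10
Skip edge (4,5) w=3 -- would create cycle
Skip edge (3,6) w=4 -- would create cycle
Add edge (5,7) w=4 -- no cycle. Running total: 14

MST edges: (1,5,w=1), (5,6,w=1), (2,4,w=2), (2,6,w=3), (3,5,w=3), (5,7,w=4)
Total MST weight: 1 + 1 + 2 + 3 + 3 + 4 = 14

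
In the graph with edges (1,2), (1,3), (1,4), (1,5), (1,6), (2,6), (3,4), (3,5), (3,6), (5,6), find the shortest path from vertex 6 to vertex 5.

Step 1: Build adjacency list:
  1: 2, 3, 4, 5, 6
  2: 1, 6
  3: 1, 4, 5, 6
  4: 1, 3
  5: 1, 3, 6
  6: 1, 2, 3, 5

Step 2: BFS from vertex 6 to find shortest path to 5:
  vertex 1 reached at distance 1
  vertex 2 reached at distance 1
  vertex 3 reached at distance 1
  vertex 5 reached at distance 1

Step 3: Shortest path: 6 -> 5
Path length: 1 edge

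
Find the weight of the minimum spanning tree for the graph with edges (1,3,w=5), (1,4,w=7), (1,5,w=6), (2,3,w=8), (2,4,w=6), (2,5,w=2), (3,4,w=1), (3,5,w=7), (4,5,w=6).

Apply Kruskal's algorithm (sort edges by weight, add if no cycle):

Sorted edges by weight:
  (3,4) w=1
  (2,5) w=2
  (1,3) w=5
  (1,5) w=6
  (2,4) w=6
  (4,5) w=6
  (1,4) w=7
  (3,5) w=7
  (2,3) w=8

Add edge (3,4) w=1 -- no cycle. Running total: 1
Add edge (2,5) w=2 -- no cycle. Running total: 3
Add edge (1,3) w=5 -- no cycle. Running total: 8
Add edge (1,5) w=6 -- no cycle. Running total: 14

MST edges: (3,4,w=1), (2,5,w=2), (1,3,w=5), (1,5,w=6)
Total MST weight: 1 + 2 + 5 + 6 = 14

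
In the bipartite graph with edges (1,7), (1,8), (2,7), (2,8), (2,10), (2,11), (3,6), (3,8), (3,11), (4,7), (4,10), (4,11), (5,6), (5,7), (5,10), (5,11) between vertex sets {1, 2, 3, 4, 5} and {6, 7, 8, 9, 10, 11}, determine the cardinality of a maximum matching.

Step 1: List the neighbors of each left vertex:
  1: 7, 8
  2: 7, 8, 10, 11
  3: 6, 8, 11
  4: 7, 10, 11
  5: 6, 7, 10, 11

Step 2: Greedily match left vertices, then look for augmenting paths:
  Match 1 -- 7
  Match 2 -- 8
  Match 3 -- 6
  Match 4 -- 10
  Match 5 -- 11
  No augmenting path remains.

Step 3: Verify this is maximum:
  Matching size 5 = min(|L|, |R|) = min(5, 6), which is an upper bound, so this matching is maximum.

Maximum matching: {(1,7), (2,8), (3,6), (4,10), (5,11)}
Size: 5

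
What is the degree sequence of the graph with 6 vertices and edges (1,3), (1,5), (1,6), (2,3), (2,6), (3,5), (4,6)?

Step 1: Count edges incident to each vertex:
  deg(1) = 3 (neighbors: 3, 5, 6)
  deg(2) = 2 (neighbors: 3, 6)
  deg(3) = 3 (neighbors: 1, 2, 5)
  deg(4) = 1 (neighbors: 6)
  deg(5) = 2 (neighbors: 1, 3)
  deg(6) = 3 (neighbors: 1, 2, 4)

Step 2: Sort degrees in non-increasing order:
  Degrees: [3, 2, 3, 1, 2, 3] -> sorted: [3, 3, 3, 2, 2, 1]

Degree sequence: [3, 3, 3, 2, 2, 1]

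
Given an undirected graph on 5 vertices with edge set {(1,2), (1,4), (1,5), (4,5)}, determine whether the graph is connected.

Step 1: Build adjacency list from edges:
  1: 2, 4, 5
  2: 1
  3: (none)
  4: 1, 5
  5: 1, 4

Step 2: Run BFS/DFS from vertex 1:
  Visited: {1, 2, 4, 5}
  Reached 4 of 5 vertices

Step 3: Only 4 of 5 vertices reached. Graph is disconnected.
Connected components: {1, 2, 4, 5}, {3}
Answer: No, the graph is not connected (2 components).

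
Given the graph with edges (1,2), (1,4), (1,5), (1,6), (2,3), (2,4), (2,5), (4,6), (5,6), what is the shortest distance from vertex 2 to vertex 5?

Step 1: Build adjacency list:
  1: 2, 4, 5, 6
  2: 1, 3, 4, 5
  3: 2
  4: 1, 2, 6
  5: 1, 2, 6
  6: 1, 4, 5

Step 2: BFS from vertex 2 to find shortest path to 5:
  vertex 1 reached at distance 1
  vertex 3 reached at distance 1
  vertex 4 reached at distance 1
  vertex 5 reached at distance 1

Step 3: Shortest path: 2 -> 5
Path length: 1 edge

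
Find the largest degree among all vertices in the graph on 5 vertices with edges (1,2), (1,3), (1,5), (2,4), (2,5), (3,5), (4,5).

Step 1: Count edges incident to each vertex:
  deg(1) = 3 (neighbors: 2, 3, 5)
  deg(2) = 3 (neighbors: 1, 4, 5)
  deg(3) = 2 (neighbors: 1, 5)
  deg(4) = 2 (neighbors: 2, 5)
  deg(5) = 4 (neighbors: 1, 2, 3, 4)

Step 2: Find maximum:
  max(3, 3, 2, 2, 4) = 4 (vertex 5)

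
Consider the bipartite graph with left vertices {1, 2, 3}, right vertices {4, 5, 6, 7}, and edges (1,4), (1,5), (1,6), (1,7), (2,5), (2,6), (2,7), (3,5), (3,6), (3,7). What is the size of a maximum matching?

Step 1: List the neighbors of each left vertex:
  1: 4, 5, 6, 7
  2: 5, 6, 7
  3: 5, 6, 7

Step 2: Greedily match left vertices, then look for augmenting paths:
  Match 1 -- 4
  Match 2 -- 5
  Match 3 -- 6
  No augmenting path remains.

Step 3: Verify this is maximum:
  Matching size 3 = min(|L|, |R|) = min(3, 4), which is an upper bound, so this matching is maximum.

Maximum matching: {(1,4), (2,5), (3,6)}
Size: 3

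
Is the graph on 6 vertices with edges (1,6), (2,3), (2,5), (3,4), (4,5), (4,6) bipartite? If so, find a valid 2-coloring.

Step 1: Attempt 2-coloring using BFS:
  Start at vertex 1, assign color 0
  Color vertex 6 with color 1 (neighbor of 1)
  Color vertex 4 with color 0 (neighbor of 6)
  Color vertex 3 with color 1 (neighbor of 4)
  Color vertex 5 with color 1 (neighbor of 4)
  Color vertex 2 with color 0 (neighbor of 3)

Step 2: 2-coloring succeeded. No conflicts found.
  Set A (color 0): {1, 2, 4}
  Set B (color 1): {3, 5, 6}

The graph is bipartite with partition {1, 2, 4}, {3, 5, 6}.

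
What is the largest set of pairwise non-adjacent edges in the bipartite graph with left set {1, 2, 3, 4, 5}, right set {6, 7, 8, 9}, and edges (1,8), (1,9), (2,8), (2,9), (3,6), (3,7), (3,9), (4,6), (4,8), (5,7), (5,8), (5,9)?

Step 1: List the neighbors of each left vertex:
  1: 8, 9
  2: 8, 9
  3: 6, 7, 9
  4: 6, 8
  5: 7, 8, 9

Step 2: Greedily match left vertices, then look for augmenting paths:
  Match 1 -- 8
  Match 2 -- 9
  Match 3 -- 6
  Match 5 -- 7
  No augmenting path remains.

Step 3: Verify this is maximum:
  Matching size 4 = min(|L|, |R|) = min(5, 4), which is an upper bound, so this matching is maximum.

Maximum matching: {(1,8), (2,9), (3,6), (5,7)}
Size: 4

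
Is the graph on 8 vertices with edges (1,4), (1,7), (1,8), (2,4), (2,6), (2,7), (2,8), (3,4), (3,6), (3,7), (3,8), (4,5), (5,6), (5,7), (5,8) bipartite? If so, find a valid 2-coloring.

Step 1: Attempt 2-coloring using BFS:
  Start at vertex 1, assign color 0
  Color vertex 4 with color 1 (neighbor of 1)
  Color vertex 7 with color 1 (neighbor of 1)
  Color vertex 8 with color 1 (neighbor of 1)
  Color vertex 2 with color 0 (neighbor of 4)
  Color vertex 3 with color 0 (neighbor of 4)
  Color vertex 5 with color 0 (neighbor of 4)
  Color vertex 6 with color 1 (neighbor of 2)

Step 2: 2-coloring succeeded. No conflicts found.
  Set A (color 0): {1, 2, 3, 5}
  Set B (color 1): {4, 6, 7, 8}

The graph is bipartite with partition {1, 2, 3, 5}, {4, 6, 7, 8}.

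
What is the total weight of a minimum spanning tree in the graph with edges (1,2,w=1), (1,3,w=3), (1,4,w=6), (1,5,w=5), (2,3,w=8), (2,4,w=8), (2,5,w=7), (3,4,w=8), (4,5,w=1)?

Apply Kruskal's algorithm (sort edges by weight, add if no cycle):

Sorted edges by weight:
  (1,2) w=1
  (4,5) w=1
  (1,3) w=3
  (1,5) w=5
  (1,4) w=6
  (2,5) w=7
  (2,3) w=8
  (2,4) w=8
  (3,4) w=8

Add edge (1,2) w=1 -- no cycle. Running total: 1
Add edge (4,5) w=1 -- no cycle. Running total: 2
Add edge (1,3) w=3 -- no cycle. Running total: 5
Add edge (1,5) w=5 -- no cycle. Running total: 10

MST edges: (1,2,w=1), (4,5,w=1), (1,3,w=3), (1,5,w=5)
Total MST weight: 1 + 1 + 3 + 5 = 10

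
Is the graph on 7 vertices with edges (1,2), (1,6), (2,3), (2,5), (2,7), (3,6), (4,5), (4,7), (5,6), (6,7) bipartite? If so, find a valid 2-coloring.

Step 1: Attempt 2-coloring using BFS:
  Start at vertex 1, assign color 0
  Color vertex 2 with color 1 (neighbor of 1)
  Color vertex 6 with color 1 (neighbor of 1)
  Color vertex 3 with color 0 (neighbor of 2)
  Color vertex 5 with color 0 (neighbor of 2)
  Color vertex 7 with color 0 (neighbor of 2)
  Color vertex 4 with color 1 (neighbor of 5)

Step 2: 2-coloring succeeded. No conflicts found.
  Set A (color 0): {1, 3, 5, 7}
  Set B (color 1): {2, 4, 6}

The graph is bipartite with partition {1, 3, 5, 7}, {2, 4, 6}.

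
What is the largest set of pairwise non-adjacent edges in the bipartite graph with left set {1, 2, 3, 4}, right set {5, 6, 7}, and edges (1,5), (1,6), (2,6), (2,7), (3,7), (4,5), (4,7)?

Step 1: List the neighbors of each left vertex:
  1: 5, 6
  2: 6, 7
  3: 7
  4: 5, 7

Step 2: Greedily match left vertices, then look for augmenting paths:
  Match 1 -- 5
  Match 2 -- 6
  Match 3 -- 7
  No augmenting path remains.

Step 3: Verify this is maximum:
  Matching size 3 = min(|L|, |R|) = min(4, 3), which is an upper bound, so this matching is maximum.

Maximum matching: {(1,5), (2,6), (3,7)}
Size: 3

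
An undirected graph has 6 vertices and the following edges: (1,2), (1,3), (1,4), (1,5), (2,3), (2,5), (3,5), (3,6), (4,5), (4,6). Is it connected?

Step 1: Build adjacency list from edges:
  1: 2, 3, 4, 5
  2: 1, 3, 5
  3: 1, 2, 5, 6
  4: 1, 5, 6
  5: 1, 2, 3, 4
  6: 3, 4

Step 2: Run BFS/DFS from vertex 1:
  Visited: {1, 2, 3, 4, 5, 6}
  Reached 6 of 6 vertices

Step 3: All 6 vertices reached from vertex 1, so the graph is connected.
Answer: Yes, the graph is connected.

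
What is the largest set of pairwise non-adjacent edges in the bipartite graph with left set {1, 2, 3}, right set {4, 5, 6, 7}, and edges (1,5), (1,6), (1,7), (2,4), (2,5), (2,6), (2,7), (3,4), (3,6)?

Step 1: List the neighbors of each left vertex:
  1: 5, 6, 7
  2: 4, 5, 6, 7
  3: 4, 6

Step 2: Greedily match left vertices, then look for augmenting paths:
  Match 1 -- 5
  Match 2 -- 4
  Match 3 -- 6
  No augmenting path remains.

Step 3: Verify this is maximum:
  Matching size 3 = min(|L|, |R|) = min(3, 4), which is an upper bound, so this matching is maximum.

Maximum matching: {(1,5), (2,4), (3,6)}
Size: 3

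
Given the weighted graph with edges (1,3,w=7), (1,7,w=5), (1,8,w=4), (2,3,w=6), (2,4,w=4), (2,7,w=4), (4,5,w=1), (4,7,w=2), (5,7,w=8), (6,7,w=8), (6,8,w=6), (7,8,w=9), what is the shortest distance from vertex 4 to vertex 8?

Step 1: Build adjacency list with weights:
  1: 3(w=7), 7(w=5), 8(w=4)
  2: 3(w=6), 4(w=4), 7(w=4)
  3: 1(w=7), 2(w=6)
  4: 2(w=4), 5(w=1), 7(w=2)
  5: 4(w=1), 7(w=8)
  6: 7(w=8), 8(w=6)
  7: 1(w=5), 2(w=4), 4(w=2), 5(w=8), 6(w=8), 8(w=9)
  8: 1(w=4), 6(w=6), 7(w=9)

Step 2: Apply Dijkstra's algorithm from vertex 4:
  Visit vertex 4 (distance=0)
    Update dist[2] = 4
    Update dist[5] = 1
    Update dist[7] = 2
  Visit vertex 5 (distance=1)
  Visit vertex 7 (distance=2)
    Update dist[1] = 7
    Update dist[6] = 10
    Update dist[8] = 11
  Visit vertex 2 (distance=4)
    Update dist[3] = 10
  Visit vertex 1 (distance=7)
  Visit vertex 3 (distance=10)
  Visit vertex 6 (distance=10)
  Visit vertex 8 (distance=11)

Step 3: Shortest path: 4 -> 7 -> 8
Total weight: 2 + 9 = 11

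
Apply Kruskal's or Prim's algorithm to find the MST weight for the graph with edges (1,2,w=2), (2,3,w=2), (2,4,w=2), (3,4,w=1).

Apply Kruskal's algorithm (sort edges by weight, add if no cycle):

Sorted edges by weight:
  (3,4) w=1
  (1,2) w=2
  (2,3) w=2
  (2,4) w=2

Add edge (3,4) w=1 -- no cycle. Running total: 1
Add edge (1,2) w=2 -- no cycle. Running total: 3
Add edge (2,3) w=2 -- no cycle. Running total: 5

MST edges: (3,4,w=1), (1,2,w=2), (2,3,w=2)
Total MST weight: 1 + 2 + 2 = 5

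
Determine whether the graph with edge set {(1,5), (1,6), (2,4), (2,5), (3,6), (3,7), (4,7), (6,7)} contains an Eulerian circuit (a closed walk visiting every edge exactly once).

Step 1: Find the degree of each vertex:
  deg(1) = 2
  deg(2) = 2
  deg(3) = 2
  deg(4) = 2
  deg(5) = 2
  deg(6) = 3
  deg(7) = 3

Step 2: Count vertices with odd degree:
  Odd-degree vertices: 6, 7 (2 total)

Step 3: Apply Euler's theorem:
  - Eulerian circuit exists iff graph is connected and all vertices have even degree
  - Eulerian path exists iff graph is connected and has 0 or 2 odd-degree vertices

Graph is connected with exactly 2 odd-degree vertices (6, 7).
Eulerian path exists (starting and ending at the odd-degree vertices), but no Eulerian circuit.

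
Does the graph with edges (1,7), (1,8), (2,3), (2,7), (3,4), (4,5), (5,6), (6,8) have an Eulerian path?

Step 1: Find the degree of each vertex:
  deg(1) = 2
  deg(2) = 2
  deg(3) = 2
  deg(4) = 2
  deg(5) = 2
  deg(6) = 2
  deg(7) = 2
  deg(8) = 2

Step 2: Count vertices with odd degree:
  All vertices have even degree (0 odd-degree vertices)

Step 3: Apply Euler's theorem:
  - Eulerian circuit exists iff graph is connected and all vertices have even degree
  - Eulerian path exists iff graph is connected and has 0 or 2 odd-degree vertices

Graph is connected with 0 odd-degree vertices.
Both Eulerian circuit and Eulerian path exist.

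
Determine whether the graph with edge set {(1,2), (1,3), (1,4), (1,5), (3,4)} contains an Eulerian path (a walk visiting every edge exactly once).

Step 1: Find the degree of each vertex:
  deg(1) = 4
  deg(2) = 1
  deg(3) = 2
  deg(4) = 2
  deg(5) = 1

Step 2: Count vertices with odd degree:
  Odd-degree vertices: 2, 5 (2 total)

Step 3: Apply Euler's theorem:
  - Eulerian circuit exists iff graph is connected and all vertices have even degree
  - Eulerian path exists iff graph is connected and has 0 or 2 odd-degree vertices

Graph is connected with exactly 2 odd-degree vertices (2, 5).
Eulerian path exists (starting and ending at the odd-degree vertices), but no Eulerian circuit.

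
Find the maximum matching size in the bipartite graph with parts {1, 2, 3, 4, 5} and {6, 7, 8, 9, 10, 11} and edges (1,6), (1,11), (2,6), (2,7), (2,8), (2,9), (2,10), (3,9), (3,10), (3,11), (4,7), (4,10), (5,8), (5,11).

Step 1: List the neighbors of each left vertex:
  1: 6, 11
  2: 6, 7, 8, 9, 10
  3: 9, 10, 11
  4: 7, 10
  5: 8, 11

Step 2: Greedily match left vertices, then look for augmenting paths:
  Match 1 -- 6
  Match 2 -- 7
  Match 3 -- 9
  Match 4 -- 10
  Match 5 -- 8
  No augmenting path remains.

Step 3: Verify this is maximum:
  Matching size 5 = min(|L|, |R|) = min(5, 6), which is an upper bound, so this matching is maximum.

Maximum matching: {(1,6), (2,7), (3,9), (4,10), (5,8)}
Size: 5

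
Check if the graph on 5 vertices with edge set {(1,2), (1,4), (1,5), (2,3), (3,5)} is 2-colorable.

Step 1: Attempt 2-coloring using BFS:
  Start at vertex 1, assign color 0
  Color vertex 2 with color 1 (neighbor of 1)
  Color vertex 4 with color 1 (neighbor of 1)
  Color vertex 5 with color 1 (neighbor of 1)
  Color vertex 3 with color 0 (neighbor of 2)

Step 2: 2-coloring succeeded. No conflicts found.
  Set A (color 0): {1, 3}
  Set B (color 1): {2, 4, 5}

The graph is bipartite with partition {1, 3}, {2, 4, 5}.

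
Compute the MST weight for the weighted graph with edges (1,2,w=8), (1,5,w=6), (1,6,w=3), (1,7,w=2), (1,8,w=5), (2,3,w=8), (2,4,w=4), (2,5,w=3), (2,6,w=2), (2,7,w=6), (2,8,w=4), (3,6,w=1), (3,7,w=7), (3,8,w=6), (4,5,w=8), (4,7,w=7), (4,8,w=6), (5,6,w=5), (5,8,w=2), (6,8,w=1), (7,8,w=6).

Apply Kruskal's algorithm (sort edges by weight, add if no cycle):

Sorted edges by weight:
  (3,6) w=1
  (6,8) w=1
  (1,7) w=2
  (2,6) w=2
  (5,8) w=2
  (1,6) w=3
  (2,5) w=3
  (2,4) w=4
  (2,8) w=4
  (1,8) w=5
  (5,6) w=5
  (1,5) w=6
  (2,7) w=6
  (3,8) w=6
  (4,8) w=6
  (7,8) w=6
  (3,7) w=7
  (4,7) w=7
  (1,2) w=8
  (2,3) w=8
  (4,5) w=8

Add edge (3,6) w=1 -- no cycle. Running total: 1
Add edge (6,8) w=1 -- no cycle. Running total: 2
Add edge (1,7) w=2 -- no cycle. Running total: 4
Add edge (2,6) w=2 -- no cycle. Running total: 6
Add edge (5,8) w=2 -- no cycle. Running total: 8
Add edge (1,6) w=3 -- no cycle. Running total: 11
Skip edge (2,5) w=3 -- would create cycle
Add edge (2,4) w=4 -- no cycle. Running total: 15

MST edges: (3,6,w=1), (6,8,w=1), (1,7,w=2), (2,6,w=2), (5,8,w=2), (1,6,w=3), (2,4,w=4)
Total MST weight: 1 + 1 + 2 + 2 + 2 + 3 + 4 = 15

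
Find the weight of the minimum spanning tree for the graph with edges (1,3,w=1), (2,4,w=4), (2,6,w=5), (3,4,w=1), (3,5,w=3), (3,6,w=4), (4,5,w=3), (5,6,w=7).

Apply Kruskal's algorithm (sort edges by weight, add if no cycle):

Sorted edges by weight:
  (1,3) w=1
  (3,4) w=1
  (3,5) w=3
  (4,5) w=3
  (2,4) w=4
  (3,6) w=4
  (2,6) w=5
  (5,6) w=7

Add edge (1,3) w=1 -- no cycle. Running total: 1
Add edge (3,4) w=1 -- no cycle. Running total: 2
Add edge (3,5) w=3 -- no cycle. Running total: 5
Skip edge (4,5) w=3 -- would create cycle
Add edge (2,4) w=4 -- no cycle. Running total: 9
Add edge (3,6) w=4 -- no cycle. Running total: 13

MST edges: (1,3,w=1), (3,4,w=1), (3,5,w=3), (2,4,w=4), (3,6,w=4)
Total MST weight: 1 + 1 + 3 + 4 + 4 = 13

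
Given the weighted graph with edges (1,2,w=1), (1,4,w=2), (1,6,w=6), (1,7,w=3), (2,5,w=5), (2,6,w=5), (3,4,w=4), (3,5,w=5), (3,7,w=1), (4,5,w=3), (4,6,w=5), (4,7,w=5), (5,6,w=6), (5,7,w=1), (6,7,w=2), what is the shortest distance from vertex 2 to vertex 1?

Step 1: Build adjacency list with weights:
  1: 2(w=1), 4(w=2), 6(w=6), 7(w=3)
  2: 1(w=1), 5(w=5), 6(w=5)
  3: 4(w=4), 5(w=5), 7(w=1)
  4: 1(w=2), 3(w=4), 5(w=3), 6(w=5), 7(w=5)
  5: 2(w=5), 3(w=5), 4(w=3), 6(w=6), 7(w=1)
  6: 1(w=6), 2(w=5), 4(w=5), 5(w=6), 7(w=2)
  7: 1(w=3), 3(w=1), 4(w=5), 5(w=1), 6(w=2)

Step 2: Apply Dijkstra's algorithm from vertex 2:
  Visit vertex 2 (distance=0)
    Update dist[1] = 1
    Update dist[5] = 5
    Update dist[6] = 5
  Visit vertex 1 (distance=1)
    Update dist[4] = 3
    Update dist[7] = 4

Step 3: Shortest path: 2 -> 1
Total weight: 1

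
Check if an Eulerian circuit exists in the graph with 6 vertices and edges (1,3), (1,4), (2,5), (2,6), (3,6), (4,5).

Step 1: Find the degree of each vertex:
  deg(1) = 2
  deg(2) = 2
  deg(3) = 2
  deg(4) = 2
  deg(5) = 2
  deg(6) = 2

Step 2: Count vertices with odd degree:
  All vertices have even degree (0 odd-degree vertices)

Step 3: Apply Euler's theorem:
  - Eulerian circuit exists iff graph is connected and all vertices have even degree
  - Eulerian path exists iff graph is connected and has 0 or 2 odd-degree vertices

Graph is connected with 0 odd-degree vertices.
Both Eulerian circuit and Eulerian path exist.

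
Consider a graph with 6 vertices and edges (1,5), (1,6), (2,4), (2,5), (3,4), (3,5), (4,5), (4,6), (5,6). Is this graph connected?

Step 1: Build adjacency list from edges:
  1: 5, 6
  2: 4, 5
  3: 4, 5
  4: 2, 3, 5, 6
  5: 1, 2, 3, 4, 6
  6: 1, 4, 5

Step 2: Run BFS/DFS from vertex 1:
  Visited: {1, 5, 6, 2, 3, 4}
  Reached 6 of 6 vertices

Step 3: All 6 vertices reached from vertex 1, so the graph is connected.
Answer: Yes, the graph is connected.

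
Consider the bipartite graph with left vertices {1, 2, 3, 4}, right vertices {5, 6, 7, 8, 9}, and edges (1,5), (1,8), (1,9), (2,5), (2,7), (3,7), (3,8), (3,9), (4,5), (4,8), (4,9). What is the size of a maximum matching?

Step 1: List the neighbors of each left vertex:
  1: 5, 8, 9
  2: 5, 7
  3: 7, 8, 9
  4: 5, 8, 9

Step 2: Greedily match left vertices, then look for augmenting paths:
  Match 1 -- 5
  Match 2 -- 7
  Match 3 -- 8
  Match 4 -- 9
  No augmenting path remains.

Step 3: Verify this is maximum:
  Matching size 4 = min(|L|, |R|) = min(4, 5), which is an upper bound, so this matching is maximum.

Maximum matching: {(1,5), (2,7), (3,8), (4,9)}
Size: 4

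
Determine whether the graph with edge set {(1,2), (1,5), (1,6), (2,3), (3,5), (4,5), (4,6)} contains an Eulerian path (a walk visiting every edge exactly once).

Step 1: Find the degree of each vertex:
  deg(1) = 3
  deg(2) = 2
  deg(3) = 2
  deg(4) = 2
  deg(5) = 3
  deg(6) = 2

Step 2: Count vertices with odd degree:
  Odd-degree vertices: 1, 5 (2 total)

Step 3: Apply Euler's theorem:
  - Eulerian circuit exists iff graph is connected and all vertices have even degree
  - Eulerian path exists iff graph is connected and has 0 or 2 odd-degree vertices

Graph is connected with exactly 2 odd-degree vertices (1, 5).
Eulerian path exists (starting and ending at the odd-degree vertices), but no Eulerian circuit.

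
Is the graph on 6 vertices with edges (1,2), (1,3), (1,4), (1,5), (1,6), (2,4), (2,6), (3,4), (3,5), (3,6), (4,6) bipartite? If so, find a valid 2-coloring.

Step 1: Attempt 2-coloring using BFS:
  Start at vertex 1, assign color 0
  Color vertex 2 with color 1 (neighbor of 1)
  Color vertex 3 with color 1 (neighbor of 1)
  Color vertex 4 with color 1 (neighbor of 1)
  Color vertex 5 with color 1 (neighbor of 1)
  Color vertex 6 with color 1 (neighbor of 1)

Step 2: Conflict found! Vertices 2 and 4 are adjacent but have the same color.
This means the graph contains an odd cycle.

The graph is NOT bipartite.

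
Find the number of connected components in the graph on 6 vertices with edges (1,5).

Step 1: Build adjacency list from edges:
  1: 5
  2: (none)
  3: (none)
  4: (none)
  5: 1
  6: (none)

Step 2: Run BFS/DFS from vertex 1:
  Visited: {1, 5}
  Reached 2 of 6 vertices

Step 3: Only 2 of 6 vertices reached. Graph is disconnected.
Connected components: {1, 5}, {2}, {3}, {4}, {6}
Number of connected components: 5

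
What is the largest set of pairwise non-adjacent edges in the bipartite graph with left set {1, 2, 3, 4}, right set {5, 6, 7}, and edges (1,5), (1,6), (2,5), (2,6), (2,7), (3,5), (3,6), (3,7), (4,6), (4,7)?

Step 1: List the neighbors of each left vertex:
  1: 5, 6
  2: 5, 6, 7
  3: 5, 6, 7
  4: 6, 7

Step 2: Greedily match left vertices, then look for augmenting paths:
  Match 1 -- 5
  Match 2 -- 6
  Match 3 -- 7
  No augmenting path remains.

Step 3: Verify this is maximum:
  Matching size 3 = min(|L|, |R|) = min(4, 3), which is an upper bound, so this matching is maximum.

Maximum matching: {(1,5), (2,6), (3,7)}
Size: 3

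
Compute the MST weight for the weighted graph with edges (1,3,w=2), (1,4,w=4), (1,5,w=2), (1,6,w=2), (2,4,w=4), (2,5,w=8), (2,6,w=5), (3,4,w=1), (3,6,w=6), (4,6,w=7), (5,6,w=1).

Apply Kruskal's algorithm (sort edges by weight, add if no cycle):

Sorted edges by weight:
  (3,4) w=1
  (5,6) w=1
  (1,6) w=2
  (1,3) w=2
  (1,5) w=2
  (1,4) w=4
  (2,4) w=4
  (2,6) w=5
  (3,6) w=6
  (4,6) w=7
  (2,5) w=8

Add edge (3,4) w=1 -- no cycle. Running total: 1
Add edge (5,6) w=1 -- no cycle. Running total: 2
Add edge (1,6) w=2 -- no cycle. Running total: 4
Add edge (1,3) w=2 -- no cycle. Running total: 6
Skip edge (1,5) w=2 -- would create cycle
Skip edge (1,4) w=4 -- would create cycle
Add edge (2,4) w=4 -- no cycle. Running total: 10

MST edges: (3,4,w=1), (5,6,w=1), (1,6,w=2), (1,3,w=2), (2,4,w=4)
Total MST weight: 1 + 1 + 2 + 2 + 4 = 10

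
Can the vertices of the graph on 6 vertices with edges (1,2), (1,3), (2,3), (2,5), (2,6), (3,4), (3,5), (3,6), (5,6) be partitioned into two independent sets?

Step 1: Attempt 2-coloring using BFS:
  Start at vertex 1, assign color 0
  Color vertex 2 with color 1 (neighbor of 1)
  Color vertex 3 with color 1 (neighbor of 1)

Step 2: Conflict found! Vertices 2 and 3 are adjacent but have the same color.
This means the graph contains an odd cycle.

The graph is NOT bipartite.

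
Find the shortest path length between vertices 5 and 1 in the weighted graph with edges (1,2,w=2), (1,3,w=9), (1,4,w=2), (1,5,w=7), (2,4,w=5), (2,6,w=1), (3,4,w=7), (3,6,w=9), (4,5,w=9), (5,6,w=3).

Step 1: Build adjacency list with weights:
  1: 2(w=2), 3(w=9), 4(w=2), 5(w=7)
  2: 1(w=2), 4(w=5), 6(w=1)
  3: 1(w=9), 4(w=7), 6(w=9)
  4: 1(w=2), 2(w=5), 3(w=7), 5(w=9)
  5: 1(w=7), 4(w=9), 6(w=3)
  6: 2(w=1), 3(w=9), 5(w=3)

Step 2: Apply Dijkstra's algorithm from vertex 5:
  Visit vertex 5 (distance=0)
    Update dist[1] = 7
    Update dist[4] = 9
    Update dist[6] = 3
  Visit vertex 6 (distance=3)
    Update dist[2] = 4
    Update dist[3] = 12
  Visit vertex 2 (distance=4)
    Update dist[1] = 6
  Visit vertex 1 (distance=6)
    Update dist[4] = 8

Step 3: Shortest path: 5 -> 6 -> 2 -> 1
Total weight: 3 + 1 + 2 = 6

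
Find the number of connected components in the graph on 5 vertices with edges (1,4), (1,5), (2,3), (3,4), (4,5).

Step 1: Build adjacency list from edges:
  1: 4, 5
  2: 3
  3: 2, 4
  4: 1, 3, 5
  5: 1, 4

Step 2: Run BFS/DFS from vertex 1:
  Visited: {1, 4, 5, 3, 2}
  Reached 5 of 5 vertices

Step 3: All 5 vertices reached from vertex 1, so the graph is connected.
Number of connected components: 1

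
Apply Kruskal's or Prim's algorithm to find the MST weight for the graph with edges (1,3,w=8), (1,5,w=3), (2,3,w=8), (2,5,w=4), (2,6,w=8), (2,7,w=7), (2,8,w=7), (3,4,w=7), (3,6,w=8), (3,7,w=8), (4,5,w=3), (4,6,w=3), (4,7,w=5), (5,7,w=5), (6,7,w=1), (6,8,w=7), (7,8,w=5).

Apply Kruskal's algorithm (sort edges by weight, add if no cycle):

Sorted edges by weight:
  (6,7) w=1
  (1,5) w=3
  (4,6) w=3
  (4,5) w=3
  (2,5) w=4
  (4,7) w=5
  (5,7) w=5
  (7,8) w=5
  (2,7) w=7
  (2,8) w=7
  (3,4) w=7
  (6,8) w=7
  (1,3) w=8
  (2,6) w=8
  (2,3) w=8
  (3,6) w=8
  (3,7) w=8

Add edge (6,7) w=1 -- no cycle. Running total: 1
Add edge (1,5) w=3 -- no cycle. Running total: 4
Add edge (4,6) w=3 -- no cycle. Running total: 7
Add edge (4,5) w=3 -- no cycle. Running total: 10
Add edge (2,5) w=4 -- no cycle. Running total: 14
Skip edge (4,7) w=5 -- would create cycle
Skip edge (5,7) w=5 -- would create cycle
Add edge (7,8) w=5 -- no cycle. Running total: 19
Skip edge (2,7) w=7 -- would create cycle
Skip edge (2,8) w=7 -- would create cycle
Add edge (3,4) w=7 -- no cycle. Running total: 26

MST edges: (6,7,w=1), (1,5,w=3), (4,6,w=3), (4,5,w=3), (2,5,w=4), (7,8,w=5), (3,4,w=7)
Total MST weight: 1 + 3 + 3 + 3 + 4 + 5 + 7 = 26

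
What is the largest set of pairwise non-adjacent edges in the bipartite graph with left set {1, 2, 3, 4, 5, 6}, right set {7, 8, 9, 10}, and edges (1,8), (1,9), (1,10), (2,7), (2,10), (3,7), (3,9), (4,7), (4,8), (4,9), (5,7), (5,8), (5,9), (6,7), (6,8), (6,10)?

Step 1: List the neighbors of each left vertex:
  1: 8, 9, 10
  2: 7, 10
  3: 7, 9
  4: 7, 8, 9
  5: 7, 8, 9
  6: 7, 8, 10

Step 2: Greedily match left vertices, then look for augmenting paths:
  Match 1 -- 8
  Match 2 -- 7
  Match 3 -- 9
  Match 6 -- 10
  No augmenting path remains.

Step 3: Verify this is maximum:
  Matching size 4 = min(|L|, |R|) = min(6, 4), which is an upper bound, so this matching is maximum.

Maximum matching: {(1,8), (2,7), (3,9), (6,10)}
Size: 4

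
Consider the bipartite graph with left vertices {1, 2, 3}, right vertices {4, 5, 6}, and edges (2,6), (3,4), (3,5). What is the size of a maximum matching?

Step 1: List the neighbors of each left vertex:
  1: (none)
  2: 6
  3: 4, 5

Step 2: Greedily match left vertices, then look for augmenting paths:
  Match 2 -- 6
  Match 3 -- 4
  No augmenting path remains.

Step 3: Verify this is maximum:
  Matching has size 2. The vertex set {2, 3} covers every edge and has size 2; any matching has at most one edge per cover vertex, so 2 is maximum (König's theorem).

Maximum matching: {(2,6), (3,4)}
Size: 2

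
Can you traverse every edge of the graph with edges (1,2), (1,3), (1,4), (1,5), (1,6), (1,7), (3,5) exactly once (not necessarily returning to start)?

Step 1: Find the degree of each vertex:
  deg(1) = 6
  deg(2) = 1
  deg(3) = 2
  deg(4) = 1
  deg(5) = 2
  deg(6) = 1
  deg(7) = 1

Step 2: Count vertices with odd degree:
  Odd-degree vertices: 2, 4, 6, 7 (4 total)

Step 3: Apply Euler's theorem:
  - Eulerian circuit exists iff graph is connected and all vertices have even degree
  - Eulerian path exists iff graph is connected and has 0 or 2 odd-degree vertices

Graph has 4 odd-degree vertices (need 0 or 2).
Neither Eulerian path nor Eulerian circuit exists.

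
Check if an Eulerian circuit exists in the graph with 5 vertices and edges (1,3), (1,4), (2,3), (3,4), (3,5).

Step 1: Find the degree of each vertex:
  deg(1) = 2
  deg(2) = 1
  deg(3) = 4
  deg(4) = 2
  deg(5) = 1

Step 2: Count vertices with odd degree:
  Odd-degree vertices: 2, 5 (2 total)

Step 3: Apply Euler's theorem:
  - Eulerian circuit exists iff graph is connected and all vertices have even degree
  - Eulerian path exists iff graph is connected and has 0 or 2 odd-degree vertices

Graph is connected with exactly 2 odd-degree vertices (2, 5).
Eulerian path exists (starting and ending at the odd-degree vertices), but no Eulerian circuit.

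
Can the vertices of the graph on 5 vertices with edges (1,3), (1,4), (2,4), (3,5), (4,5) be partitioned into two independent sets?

Step 1: Attempt 2-coloring using BFS:
  Start at vertex 1, assign color 0
  Color vertex 3 with color 1 (neighbor of 1)
  Color vertex 4 with color 1 (neighbor of 1)
  Color vertex 5 with color 0 (neighbor of 3)
  Color vertex 2 with color 0 (neighbor of 4)

Step 2: 2-coloring succeeded. No conflicts found.
  Set A (color 0): {1, 2, 5}
  Set B (color 1): {3, 4}

The graph is bipartite with partition {1, 2, 5}, {3, 4}.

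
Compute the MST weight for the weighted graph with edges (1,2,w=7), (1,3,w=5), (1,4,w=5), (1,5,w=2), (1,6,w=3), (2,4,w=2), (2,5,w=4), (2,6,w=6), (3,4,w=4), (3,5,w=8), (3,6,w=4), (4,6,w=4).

Apply Kruskal's algorithm (sort edges by weight, add if no cycle):

Sorted edges by weight:
  (1,5) w=2
  (2,4) w=2
  (1,6) w=3
  (2,5) w=4
  (3,4) w=4
  (3,6) w=4
  (4,6) w=4
  (1,4) w=5
  (1,3) w=5
  (2,6) w=6
  (1,2) w=7
  (3,5) w=8

Add edge (1,5) w=2 -- no cycle. Running total: 2
Add edge (2,4) w=2 -- no cycle. Running total: 4
Add edge (1,6) w=3 -- no cycle. Running total: 7
Add edge (2,5) w=4 -- no cycle. Running total: 11
Add edge (3,4) w=4 -- no cycle. Running total: 15

MST edges: (1,5,w=2), (2,4,w=2), (1,6,w=3), (2,5,w=4), (3,4,w=4)
Total MST weight: 2 + 2 + 3 + 4 + 4 = 15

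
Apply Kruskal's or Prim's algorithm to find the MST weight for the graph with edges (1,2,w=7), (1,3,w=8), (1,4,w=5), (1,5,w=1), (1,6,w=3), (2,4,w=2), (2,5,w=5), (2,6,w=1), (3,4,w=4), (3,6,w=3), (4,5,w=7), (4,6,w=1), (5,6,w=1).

Apply Kruskal's algorithm (sort edges by weight, add if no cycle):

Sorted edges by weight:
  (1,5) w=1
  (2,6) w=1
  (4,6) w=1
  (5,6) w=1
  (2,4) w=2
  (1,6) w=3
  (3,6) w=3
  (3,4) w=4
  (1,4) w=5
  (2,5) w=5
  (1,2) w=7
  (4,5) w=7
  (1,3) w=8

Add edge (1,5) w=1 -- no cycle. Running total: 1
Add edge (2,6) w=1 -- no cycle. Running total: 2
Add edge (4,6) w=1 -- no cycle. Running total: 3
Add edge (5,6) w=1 -- no cycle. Running total: 4
Skip edge (2,4) w=2 -- would create cycle
Skip edge (1,6) w=3 -- would create cycle
Add edge (3,6) w=3 -- no cycle. Running total: 7

MST edges: (1,5,w=1), (2,6,w=1), (4,6,w=1), (5,6,w=1), (3,6,w=3)
Total MST weight: 1 + 1 + 1 + 1 + 3 = 7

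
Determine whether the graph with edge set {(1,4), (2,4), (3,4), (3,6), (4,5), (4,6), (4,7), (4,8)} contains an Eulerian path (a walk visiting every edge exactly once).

Step 1: Find the degree of each vertex:
  deg(1) = 1
  deg(2) = 1
  deg(3) = 2
  deg(4) = 7
  deg(5) = 1
  deg(6) = 2
  deg(7) = 1
  deg(8) = 1

Step 2: Count vertices with odd degree:
  Odd-degree vertices: 1, 2, 4, 5, 7, 8 (6 total)

Step 3: Apply Euler's theorem:
  - Eulerian circuit exists iff graph is connected and all vertices have even degree
  - Eulerian path exists iff graph is connected and has 0 or 2 odd-degree vertices

Graph has 6 odd-degree vertices (need 0 or 2).
Neither Eulerian path nor Eulerian circuit exists.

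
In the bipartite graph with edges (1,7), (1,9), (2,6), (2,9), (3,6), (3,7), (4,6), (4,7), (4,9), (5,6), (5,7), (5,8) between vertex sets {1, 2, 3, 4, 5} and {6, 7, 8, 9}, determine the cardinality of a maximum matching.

Step 1: List the neighbors of each left vertex:
  1: 7, 9
  2: 6, 9
  3: 6, 7
  4: 6, 7, 9
  5: 6, 7, 8

Step 2: Greedily match left vertices, then look for augmenting paths:
  Match 1 -- 7
  Match 2 -- 6
  Match 4 -- 9
  Match 5 -- 8
  No augmenting path remains.

Step 3: Verify this is maximum:
  Matching size 4 = min(|L|, |R|) = min(5, 4), which is an upper bound, so this matching is maximum.

Maximum matching: {(1,7), (2,6), (4,9), (5,8)}
Size: 4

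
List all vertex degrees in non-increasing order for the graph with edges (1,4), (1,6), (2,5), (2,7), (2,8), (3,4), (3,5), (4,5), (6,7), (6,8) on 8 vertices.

Step 1: Count edges incident to each vertex:
  deg(1) = 2 (neighbors: 4, 6)
  deg(2) = 3 (neighbors: 5, 7, 8)
  deg(3) = 2 (neighbors: 4, 5)
  deg(4) = 3 (neighbors: 1, 3, 5)
  deg(5) = 3 (neighbors: 2, 3, 4)
  deg(6) = 3 (neighbors: 1, 7, 8)
  deg(7) = 2 (neighbors: 2, 6)
  deg(8) = 2 (neighbors: 2, 6)

Step 2: Sort degrees in non-increasing order:
  Degrees: [2, 3, 2, 3, 3, 3, 2, 2] -> sorted: [3, 3, 3, 3, 2, 2, 2, 2]

Degree sequence: [3, 3, 3, 3, 2, 2, 2, 2]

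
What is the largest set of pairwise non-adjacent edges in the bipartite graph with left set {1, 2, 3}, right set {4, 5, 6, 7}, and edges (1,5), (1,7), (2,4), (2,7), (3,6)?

Step 1: List the neighbors of each left vertex:
  1: 5, 7
  2: 4, 7
  3: 6

Step 2: Greedily match left vertices, then look for augmenting paths:
  Match 1 -- 5
  Match 2 -- 4
  Match 3 -- 6
  No augmenting path remains.

Step 3: Verify this is maximum:
  Matching size 3 = min(|L|, |R|) = min(3, 4), which is an upper bound, so this matching is maximum.

Maximum matching: {(1,5), (2,4), (3,6)}
Size: 3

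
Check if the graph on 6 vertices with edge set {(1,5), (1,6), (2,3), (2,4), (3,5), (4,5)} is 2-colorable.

Step 1: Attempt 2-coloring using BFS:
  Start at vertex 1, assign color 0
  Color vertex 5 with color 1 (neighbor of 1)
  Color vertex 6 with color 1 (neighbor of 1)
  Color vertex 3 with color 0 (neighbor of 5)
  Color vertex 4 with color 0 (neighbor of 5)
  Color vertex 2 with color 1 (neighbor of 3)

Step 2: 2-coloring succeeded. No conflicts found.
  Set A (color 0): {1, 3, 4}
  Set B (color 1): {2, 5, 6}

The graph is bipartite with partition {1, 3, 4}, {2, 5, 6}.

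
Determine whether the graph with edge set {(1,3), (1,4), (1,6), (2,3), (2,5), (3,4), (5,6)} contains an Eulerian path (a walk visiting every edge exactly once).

Step 1: Find the degree of each vertex:
  deg(1) = 3
  deg(2) = 2
  deg(3) = 3
  deg(4) = 2
  deg(5) = 2
  deg(6) = 2

Step 2: Count vertices with odd degree:
  Odd-degree vertices: 1, 3 (2 total)

Step 3: Apply Euler's theorem:
  - Eulerian circuit exists iff graph is connected and all vertices have even degree
  - Eulerian path exists iff graph is connected and has 0 or 2 odd-degree vertices

Graph is connected with exactly 2 odd-degree vertices (1, 3).
Eulerian path exists (starting and ending at the odd-degree vertices), but no Eulerian circuit.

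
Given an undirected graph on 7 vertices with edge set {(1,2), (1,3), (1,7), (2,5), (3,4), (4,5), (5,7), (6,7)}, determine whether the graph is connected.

Step 1: Build adjacency list from edges:
  1: 2, 3, 7
  2: 1, 5
  3: 1, 4
  4: 3, 5
  5: 2, 4, 7
  6: 7
  7: 1, 5, 6

Step 2: Run BFS/DFS from vertex 1:
  Visited: {1, 2, 3, 7, 5, 4, 6}
  Reached 7 of 7 vertices

Step 3: All 7 vertices reached from vertex 1, so the graph is connected.
Answer: Yes, the graph is connected.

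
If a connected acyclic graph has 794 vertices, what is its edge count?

A tree on n vertices always has exactly n - 1 edges.
For n = 794: edges = 794 - 1 = 793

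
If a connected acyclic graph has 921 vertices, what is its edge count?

A tree on n vertices always has exactly n - 1 edges.
For n = 921: edges = 921 - 1 = 920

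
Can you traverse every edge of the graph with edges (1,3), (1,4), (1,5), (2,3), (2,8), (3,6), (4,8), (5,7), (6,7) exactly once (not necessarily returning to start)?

Step 1: Find the degree of each vertex:
  deg(1) = 3
  deg(2) = 2
  deg(3) = 3
  deg(4) = 2
  deg(5) = 2
  deg(6) = 2
  deg(7) = 2
  deg(8) = 2

Step 2: Count vertices with odd degree:
  Odd-degree vertices: 1, 3 (2 total)

Step 3: Apply Euler's theorem:
  - Eulerian circuit exists iff graph is connected and all vertices have even degree
  - Eulerian path exists iff graph is connected and has 0 or 2 odd-degree vertices

Graph is connected with exactly 2 odd-degree vertices (1, 3).
Eulerian path exists (starting and ending at the odd-degree vertices), but no Eulerian circuit.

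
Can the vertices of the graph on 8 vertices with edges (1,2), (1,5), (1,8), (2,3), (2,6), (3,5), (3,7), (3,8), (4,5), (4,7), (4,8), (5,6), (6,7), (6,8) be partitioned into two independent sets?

Step 1: Attempt 2-coloring using BFS:
  Start at vertex 1, assign color 0
  Color vertex 2 with color 1 (neighbor of 1)
  Color vertex 5 with color 1 (neighbor of 1)
  Color vertex 8 with color 1 (neighbor of 1)
  Color vertex 3 with color 0 (neighbor of 2)
  Color vertex 6 with color 0 (neighbor of 2)
  Color vertex 4 with color 0 (neighbor of 5)
  Color vertex 7 with color 1 (neighbor of 3)

Step 2: 2-coloring succeeded. No conflicts found.
  Set A (color 0): {1, 3, 4, 6}
  Set B (color 1): {2, 5, 7, 8}

The graph is bipartite with partition {1, 3, 4, 6}, {2, 5, 7, 8}.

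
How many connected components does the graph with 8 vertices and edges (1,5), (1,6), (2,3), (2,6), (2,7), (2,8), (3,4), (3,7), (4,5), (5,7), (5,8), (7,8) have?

Step 1: Build adjacency list from edges:
  1: 5, 6
  2: 3, 6, 7, 8
  3: 2, 4, 7
  4: 3, 5
  5: 1, 4, 7, 8
  6: 1, 2
  7: 2, 3, 5, 8
  8: 2, 5, 7

Step 2: Run BFS/DFS from vertex 1:
  Visited: {1, 5, 6, 4, 7, 8, 2, 3}
  Reached 8 of 8 vertices

Step 3: All 8 vertices reached from vertex 1, so the graph is connected.
Number of connected components: 1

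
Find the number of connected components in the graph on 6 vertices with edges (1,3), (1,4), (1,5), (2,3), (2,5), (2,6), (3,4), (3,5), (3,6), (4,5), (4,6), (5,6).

Step 1: Build adjacency list from edges:
  1: 3, 4, 5
  2: 3, 5, 6
  3: 1, 2, 4, 5, 6
  4: 1, 3, 5, 6
  5: 1, 2, 3, 4, 6
  6: 2, 3, 4, 5

Step 2: Run BFS/DFS from vertex 1:
  Visited: {1, 3, 4, 5, 2, 6}
  Reached 6 of 6 vertices

Step 3: All 6 vertices reached from vertex 1, so the graph is connected.
Number of connected components: 1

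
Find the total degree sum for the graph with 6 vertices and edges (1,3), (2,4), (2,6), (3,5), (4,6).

Step 1: Count edges incident to each vertex:
  deg(1) = 1 (neighbors: 3)
  deg(2) = 2 (neighbors: 4, 6)
  deg(3) = 2 (neighbors: 1, 5)
  deg(4) = 2 (neighbors: 2, 6)
  deg(5) = 1 (neighbors: 3)
  deg(6) = 2 (neighbors: 2, 4)

Step 2: Sum all degrees:
  1 + 2 + 2 + 2 + 1 + 2 = 10

Verification: sum of degrees = 2 * |E| = 2 * 5 = 10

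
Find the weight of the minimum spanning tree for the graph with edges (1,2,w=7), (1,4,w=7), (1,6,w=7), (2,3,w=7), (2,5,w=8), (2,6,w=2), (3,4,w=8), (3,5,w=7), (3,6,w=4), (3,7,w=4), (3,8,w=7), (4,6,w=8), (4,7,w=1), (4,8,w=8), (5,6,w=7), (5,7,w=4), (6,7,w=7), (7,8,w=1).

Apply Kruskal's algorithm (sort edges by weight, add if no cycle):

Sorted edges by weight:
  (4,7) w=1
  (7,8) w=1
  (2,6) w=2
  (3,6) w=4
  (3,7) w=4
  (5,7) w=4
  (1,6) w=7
  (1,2) w=7
  (1,4) w=7
  (2,3) w=7
  (3,5) w=7
  (3,8) w=7
  (5,6) w=7
  (6,7) w=7
  (2,5) w=8
  (3,4) w=8
  (4,6) w=8
  (4,8) w=8

Add edge (4,7) w=1 -- no cycle. Running total: 1
Add edge (7,8) w=1 -- no cycle. Running total: 2
Add edge (2,6) w=2 -- no cycle. Running total: 4
Add edge (3,6) w=4 -- no cycle. Running total: 8
Add edge (3,7) w=4 -- no cycle. Running total: 12
Add edge (5,7) w=4 -- no cycle. Running total: 16
Add edge (1,6) w=7 -- no cycle. Running total: 23

MST edges: (4,7,w=1), (7,8,w=1), (2,6,w=2), (3,6,w=4), (3,7,w=4), (5,7,w=4), (1,6,w=7)
Total MST weight: 1 + 1 + 2 + 4 + 4 + 4 + 7 = 23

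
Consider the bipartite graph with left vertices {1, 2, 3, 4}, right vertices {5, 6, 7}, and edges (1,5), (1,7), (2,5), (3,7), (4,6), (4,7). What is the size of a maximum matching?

Step 1: List the neighbors of each left vertex:
  1: 5, 7
  2: 5
  3: 7
  4: 6, 7

Step 2: Greedily match left vertices, then look for augmenting paths:
  Match 1 -- 5
  Match 3 -- 7
  Match 4 -- 6
  No augmenting path remains.

Step 3: Verify this is maximum:
  Matching size 3 = min(|L|, |R|) = min(4, 3), which is an upper bound, so this matching is maximum.

Maximum matching: {(1,5), (3,7), (4,6)}
Size: 3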